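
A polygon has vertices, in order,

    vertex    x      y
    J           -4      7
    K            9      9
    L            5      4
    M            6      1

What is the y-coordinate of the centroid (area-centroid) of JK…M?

Apply the surveyor's formula. First the cross-terms c_i = x_i·y_{i+1} − x_{i+1}·y_i:
  -99, -9, -19, 46  ⇒  2A = -81, A = -40.5.
Then Σ (y_i + y_{i+1})·c_i = -1428, so ȳ = -1428 / (6·(-40.5)) = 476/81.

476/81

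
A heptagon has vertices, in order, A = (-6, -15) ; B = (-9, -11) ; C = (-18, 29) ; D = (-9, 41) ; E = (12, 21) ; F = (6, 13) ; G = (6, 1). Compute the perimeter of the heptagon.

|AB| = √((-3)² + (4)²) = √25 = 5
|BC| = √((-9)² + (40)²) = √1681 = 41
|CD| = √((9)² + (12)²) = √225 = 15
|DE| = √((21)² + (-20)²) = √841 = 29
|EF| = √((-6)² + (-8)²) = √100 = 10
|FG| = √((0)² + (-12)²) = √144 = 12
|GA| = √((-12)² + (-16)²) = √400 = 20
Perimeter = 5 + 41 + 15 + 29 + 10 + 12 + 20 = 132.

132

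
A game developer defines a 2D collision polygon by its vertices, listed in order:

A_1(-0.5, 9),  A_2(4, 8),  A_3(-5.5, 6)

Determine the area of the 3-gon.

Apply Gauss's area formula: 2A = Σ (x_i·y_{i+1} − x_{i+1}·y_i), indices taken mod 3.
A_1→A_2: (-0.5)(8) − (4)(9) = -40
A_2→A_3: (4)(6) − (-5.5)(8) = 68
A_3→A_1: (-5.5)(9) − (-0.5)(6) = -46.5
Σ = -18.5
Area = |Σ|/2 = 9.25.

9.25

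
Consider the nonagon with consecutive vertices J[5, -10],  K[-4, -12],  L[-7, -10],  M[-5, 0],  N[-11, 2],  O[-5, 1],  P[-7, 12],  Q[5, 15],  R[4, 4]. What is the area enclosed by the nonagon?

J→K: (5)(-12) − (-4)(-10) = -100
K→L: (-4)(-10) − (-7)(-12) = -44
L→M: (-7)(0) − (-5)(-10) = -50
M→N: (-5)(2) − (-11)(0) = -10
N→O: (-11)(1) − (-5)(2) = -1
O→P: (-5)(12) − (-7)(1) = -53
P→Q: (-7)(15) − (5)(12) = -165
Q→R: (5)(4) − (4)(15) = -40
R→J: (4)(-10) − (5)(4) = -60
Σ = -523
Area = |Σ|/2 = 261.5.

261.5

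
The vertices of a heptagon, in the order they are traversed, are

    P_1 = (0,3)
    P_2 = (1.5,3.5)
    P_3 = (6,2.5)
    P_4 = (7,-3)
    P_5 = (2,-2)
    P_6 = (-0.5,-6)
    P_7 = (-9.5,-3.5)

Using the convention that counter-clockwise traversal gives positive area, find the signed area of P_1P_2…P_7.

-81

Apply the shoelace (surveyor's) formula: 2A = Σ (x_i·y_{i+1} − x_{i+1}·y_i), indices taken mod 7.
Σ = (-4.5) + (-17.25) + (-35.5) + (-8) + (-13) + (-55.25) + (-28.5) = -162
Signed area = Σ/2 = -81 (negative ⇒ clockwise traversal).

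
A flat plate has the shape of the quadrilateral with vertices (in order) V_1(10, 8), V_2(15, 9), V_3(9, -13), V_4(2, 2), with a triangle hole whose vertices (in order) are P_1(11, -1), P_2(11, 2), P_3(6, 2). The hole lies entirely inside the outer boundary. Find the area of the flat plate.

Outer boundary:
V_1→V_2: (10)(9) − (15)(8) = -30
V_2→V_3: (15)(-13) − (9)(9) = -276
V_3→V_4: (9)(2) − (2)(-13) = 44
V_4→V_1: (2)(8) − (10)(2) = -4
Σ = -266
Area = |Σ|/2 = 133.
Hole:
Σ = (33) + (10) + (-28) = 15
Area = |Σ|/2 = 7.5.
Net area = 133 − 7.5 = 125.5.

125.5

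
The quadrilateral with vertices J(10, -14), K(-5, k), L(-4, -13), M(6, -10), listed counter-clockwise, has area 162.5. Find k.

14

Write out the shoelace sum; only the two edges meeting at K involve k:
2·Area = [(10·k − (-5)·(-14)) + ((-5)·(-13) − (-4)·k)] + 134
       = 14·k + 129 = 325
⇒ k = 14.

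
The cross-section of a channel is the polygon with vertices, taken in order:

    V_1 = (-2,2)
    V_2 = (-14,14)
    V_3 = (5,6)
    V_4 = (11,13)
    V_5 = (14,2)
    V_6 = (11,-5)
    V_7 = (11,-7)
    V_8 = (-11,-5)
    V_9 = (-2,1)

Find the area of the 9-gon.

292

Apply the shoelace formula: 2A = Σ (x_i·y_{i+1} − x_{i+1}·y_i), indices taken mod 9.
Σ = (0) + (-154) + (-1) + (-160) + (-92) + (-22) + (-132) + (-21) + (-2) = -584
Area = |Σ|/2 = 292.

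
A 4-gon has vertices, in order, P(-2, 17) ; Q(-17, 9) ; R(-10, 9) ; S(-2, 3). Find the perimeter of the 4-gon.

48

|PQ| = √((-15)² + (-8)²) = √289 = 17
|QR| = √((7)² + (0)²) = √49 = 7
|RS| = √((8)² + (-6)²) = √100 = 10
|SP| = √((0)² + (14)²) = √196 = 14
Perimeter = 17 + 7 + 10 + 14 = 48.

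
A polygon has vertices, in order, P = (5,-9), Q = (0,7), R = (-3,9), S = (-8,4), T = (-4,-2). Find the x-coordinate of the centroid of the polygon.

-443/291

Apply the shoelace formula. First the cross-terms c_i = x_i·y_{i+1} − x_{i+1}·y_i:
  35, 21, 60, 32, 46  ⇒  2A = 194, A = 97.
Then Σ (x_i + x_{i+1})·c_i = -886, so x̄ = -886 / (6·97) = -443/291.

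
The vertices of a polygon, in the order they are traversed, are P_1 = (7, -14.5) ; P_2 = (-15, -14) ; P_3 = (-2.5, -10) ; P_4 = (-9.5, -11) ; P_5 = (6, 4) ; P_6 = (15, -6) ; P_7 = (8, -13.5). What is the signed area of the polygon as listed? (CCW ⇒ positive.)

-256

P_1→P_2: (7)(-14) − (-15)(-14.5) = -315.5
P_2→P_3: (-15)(-10) − (-2.5)(-14) = 115
P_3→P_4: (-2.5)(-11) − (-9.5)(-10) = -67.5
P_4→P_5: (-9.5)(4) − (6)(-11) = 28
P_5→P_6: (6)(-6) − (15)(4) = -96
P_6→P_7: (15)(-13.5) − (8)(-6) = -154.5
P_7→P_1: (8)(-14.5) − (7)(-13.5) = -21.5
Σ = -512
Signed area = Σ/2 = -256 (negative ⇒ clockwise traversal).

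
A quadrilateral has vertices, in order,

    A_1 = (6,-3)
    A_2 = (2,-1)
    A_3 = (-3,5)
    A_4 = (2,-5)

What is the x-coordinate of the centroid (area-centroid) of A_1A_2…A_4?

Apply Gauss's area formula. First the cross-terms c_i = x_i·y_{i+1} − x_{i+1}·y_i:
  0, 7, 5, 24  ⇒  2A = 36, A = 18.
Then Σ (x_i + x_{i+1})·c_i = 180, so x̄ = 180 / (6·18) = 5/3.

5/3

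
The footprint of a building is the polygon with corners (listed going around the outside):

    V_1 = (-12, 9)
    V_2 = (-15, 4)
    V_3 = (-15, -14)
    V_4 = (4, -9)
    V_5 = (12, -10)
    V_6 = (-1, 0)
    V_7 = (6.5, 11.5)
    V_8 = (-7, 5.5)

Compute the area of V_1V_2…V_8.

Apply the shoelace (surveyor's) formula: 2A = Σ (x_i·y_{i+1} − x_{i+1}·y_i), indices taken mod 8.
Σ = (87) + (270) + (191) + (68) + (-10) + (-11.5) + (116.25) + (3) = 713.75
Area = |Σ|/2 = 356.875.

356.875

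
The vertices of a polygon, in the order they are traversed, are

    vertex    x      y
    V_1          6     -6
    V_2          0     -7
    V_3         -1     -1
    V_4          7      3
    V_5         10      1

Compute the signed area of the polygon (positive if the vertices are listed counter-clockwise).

-67

Cross-terms: -42, -7, 4, -23, -66  ⇒  Σ = -134
Signed area = Σ/2 = -67 (negative ⇒ clockwise traversal).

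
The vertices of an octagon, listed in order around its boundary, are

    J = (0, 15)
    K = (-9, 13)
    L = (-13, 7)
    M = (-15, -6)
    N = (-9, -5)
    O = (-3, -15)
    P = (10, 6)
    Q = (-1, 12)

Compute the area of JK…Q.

404

Apply the shoelace (surveyor's) formula: 2A = Σ (x_i·y_{i+1} − x_{i+1}·y_i), indices taken mod 8.
J→K: (0)(13) − (-9)(15) = 135
K→L: (-9)(7) − (-13)(13) = 106
L→M: (-13)(-6) − (-15)(7) = 183
M→N: (-15)(-5) − (-9)(-6) = 21
N→O: (-9)(-15) − (-3)(-5) = 120
O→P: (-3)(6) − (10)(-15) = 132
P→Q: (10)(12) − (-1)(6) = 126
Q→J: (-1)(15) − (0)(12) = -15
Σ = 808
Area = |Σ|/2 = 404.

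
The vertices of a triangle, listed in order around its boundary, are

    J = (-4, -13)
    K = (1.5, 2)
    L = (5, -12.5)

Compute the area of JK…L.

Cross-terms: 11.5, -28.75, -115  ⇒  Σ = -132.25
Area = |Σ|/2 = 66.125.

66.125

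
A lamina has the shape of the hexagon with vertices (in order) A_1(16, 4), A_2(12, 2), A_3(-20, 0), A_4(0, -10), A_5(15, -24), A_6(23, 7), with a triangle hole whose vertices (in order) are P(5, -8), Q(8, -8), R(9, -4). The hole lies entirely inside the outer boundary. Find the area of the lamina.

499.5

Outer boundary:
Apply Gauss's area formula: 2A = Σ (x_i·y_{i+1} − x_{i+1}·y_i), indices taken mod 6.
Cross-terms: -16, 40, 200, 150, 657, -20  ⇒  Σ = 1011
Area = |Σ|/2 = 505.5.
Hole:
P→Q: (5)(-8) − (8)(-8) = 24
Q→R: (8)(-4) − (9)(-8) = 40
R→P: (9)(-8) − (5)(-4) = -52
Σ = 12
Area = |Σ|/2 = 6.
Net area = 505.5 − 6 = 499.5.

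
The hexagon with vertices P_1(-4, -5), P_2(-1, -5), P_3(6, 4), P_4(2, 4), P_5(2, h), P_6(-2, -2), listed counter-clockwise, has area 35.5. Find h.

6

Write out the shoelace sum; only the two edges meeting at P_5 involve h:
2·Area = [(2·h − 2·4) + (2·(-2) − (-2)·h)] + 59
       = 4·h + 47 = 71
⇒ h = 6.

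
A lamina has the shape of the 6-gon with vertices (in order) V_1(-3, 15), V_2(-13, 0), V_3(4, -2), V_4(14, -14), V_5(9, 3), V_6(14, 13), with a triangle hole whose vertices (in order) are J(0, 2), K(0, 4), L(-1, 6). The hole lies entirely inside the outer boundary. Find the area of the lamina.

Outer boundary:
Apply the shoelace formula: 2A = Σ (x_i·y_{i+1} − x_{i+1}·y_i), indices taken mod 6.
Cross-terms: 195, 26, -28, 168, 75, 249  ⇒  Σ = 685
Area = |Σ|/2 = 342.5.
Hole:
Apply the shoelace (surveyor's) formula: 2A = Σ (x_i·y_{i+1} − x_{i+1}·y_i), indices taken mod 3.
Σ = (0) + (4) + (-2) = 2
Area = |Σ|/2 = 1.
Net area = 342.5 − 1 = 341.5.

341.5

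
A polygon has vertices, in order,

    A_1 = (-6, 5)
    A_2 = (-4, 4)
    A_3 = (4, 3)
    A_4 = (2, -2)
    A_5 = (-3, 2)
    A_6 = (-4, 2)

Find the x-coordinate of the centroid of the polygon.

-4/27

Apply Gauss's area formula. First the cross-terms c_i = x_i·y_{i+1} − x_{i+1}·y_i:
  -4, -28, -14, -2, 2, -8  ⇒  2A = -54, A = -27.
Then Σ (x_i + x_{i+1})·c_i = 24, so x̄ = 24 / (6·(-27)) = -4/27.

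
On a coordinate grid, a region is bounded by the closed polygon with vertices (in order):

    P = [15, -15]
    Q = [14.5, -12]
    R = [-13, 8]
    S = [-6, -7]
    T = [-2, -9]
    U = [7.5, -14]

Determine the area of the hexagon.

184.75

Cross-terms: 37.5, -40, 139, 40, 95.5, 97.5  ⇒  Σ = 369.5
Area = |Σ|/2 = 184.75.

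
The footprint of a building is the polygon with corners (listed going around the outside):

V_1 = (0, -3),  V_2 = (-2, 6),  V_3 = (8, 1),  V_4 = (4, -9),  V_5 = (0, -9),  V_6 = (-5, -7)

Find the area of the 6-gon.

Apply the surveyor's formula: 2A = Σ (x_i·y_{i+1} − x_{i+1}·y_i), indices taken mod 6.
V_1→V_2: (0)(6) − (-2)(-3) = -6
V_2→V_3: (-2)(1) − (8)(6) = -50
V_3→V_4: (8)(-9) − (4)(1) = -76
V_4→V_5: (4)(-9) − (0)(-9) = -36
V_5→V_6: (0)(-7) − (-5)(-9) = -45
V_6→V_1: (-5)(-3) − (0)(-7) = 15
Σ = -198
Area = |Σ|/2 = 99.

99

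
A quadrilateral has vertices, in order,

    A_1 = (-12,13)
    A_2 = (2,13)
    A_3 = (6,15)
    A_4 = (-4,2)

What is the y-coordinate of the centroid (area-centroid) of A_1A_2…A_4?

Apply the shoelace (surveyor's) formula. First the cross-terms c_i = x_i·y_{i+1} − x_{i+1}·y_i:
  -182, -48, 72, -28  ⇒  2A = -186, A = -93.
Then Σ (y_i + y_{i+1})·c_i = -5272, so ȳ = -5272 / (6·(-93)) = 2636/279.

2636/279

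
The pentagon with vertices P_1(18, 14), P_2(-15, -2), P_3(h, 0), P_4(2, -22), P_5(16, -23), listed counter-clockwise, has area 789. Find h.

-23

Write out the shoelace sum; only the two edges meeting at P_3 involve h:
2·Area = [((-15)·0 − h·(-2)) + (h·(-22) − 2·0)] + 1118
       = -20·h + 1118 = 1578
⇒ h = -23.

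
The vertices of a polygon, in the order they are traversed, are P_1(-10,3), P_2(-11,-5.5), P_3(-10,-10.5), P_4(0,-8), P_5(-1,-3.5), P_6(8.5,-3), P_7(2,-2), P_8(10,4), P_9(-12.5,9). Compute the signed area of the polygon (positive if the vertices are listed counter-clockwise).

Cross-terms: 88, 60.5, 80, -8, 32.75, -11, 28, 140, 52.5  ⇒  Σ = 462.75
Signed area = Σ/2 = 231.375 (positive ⇒ counter-clockwise traversal).

231.375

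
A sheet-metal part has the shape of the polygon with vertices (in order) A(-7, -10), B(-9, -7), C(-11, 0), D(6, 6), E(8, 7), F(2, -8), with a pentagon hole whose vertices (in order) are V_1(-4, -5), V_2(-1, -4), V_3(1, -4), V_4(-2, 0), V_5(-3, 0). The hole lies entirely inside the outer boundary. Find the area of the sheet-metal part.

Outer boundary:
Σ = (-41) + (-77) + (-66) + (-6) + (-78) + (-76) = -344
Area = |Σ|/2 = 172.
Hole:
Σ = (11) + (8) + (-8) + (0) + (15) = 26
Area = |Σ|/2 = 13.
Net area = 172 − 13 = 159.

159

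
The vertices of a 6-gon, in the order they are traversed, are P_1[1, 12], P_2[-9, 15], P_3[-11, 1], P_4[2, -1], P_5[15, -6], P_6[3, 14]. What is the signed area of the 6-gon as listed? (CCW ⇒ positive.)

Apply the shoelace formula: 2A = Σ (x_i·y_{i+1} − x_{i+1}·y_i), indices taken mod 6.
Σ = (123) + (156) + (9) + (3) + (228) + (22) = 541
Signed area = Σ/2 = 270.5 (positive ⇒ counter-clockwise traversal).

270.5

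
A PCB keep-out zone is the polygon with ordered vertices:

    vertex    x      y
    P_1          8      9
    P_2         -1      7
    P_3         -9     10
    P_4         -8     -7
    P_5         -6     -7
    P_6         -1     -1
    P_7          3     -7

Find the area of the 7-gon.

183.5

Apply the shoelace (surveyor's) formula: 2A = Σ (x_i·y_{i+1} − x_{i+1}·y_i), indices taken mod 7.
P_1→P_2: (8)(7) − (-1)(9) = 65
P_2→P_3: (-1)(10) − (-9)(7) = 53
P_3→P_4: (-9)(-7) − (-8)(10) = 143
P_4→P_5: (-8)(-7) − (-6)(-7) = 14
P_5→P_6: (-6)(-1) − (-1)(-7) = -1
P_6→P_7: (-1)(-7) − (3)(-1) = 10
P_7→P_1: (3)(9) − (8)(-7) = 83
Σ = 367
Area = |Σ|/2 = 183.5.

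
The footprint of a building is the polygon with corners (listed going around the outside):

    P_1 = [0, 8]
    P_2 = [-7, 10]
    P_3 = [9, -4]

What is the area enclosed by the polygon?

33

Σ = (56) + (-62) + (72) = 66
Area = |Σ|/2 = 33.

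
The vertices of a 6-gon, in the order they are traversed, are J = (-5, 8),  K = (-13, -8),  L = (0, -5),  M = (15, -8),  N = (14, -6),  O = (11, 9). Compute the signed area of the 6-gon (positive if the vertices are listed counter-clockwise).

Apply Gauss's area formula: 2A = Σ (x_i·y_{i+1} − x_{i+1}·y_i), indices taken mod 6.
Cross-terms: 144, 65, 75, 22, 192, 133  ⇒  Σ = 631
Signed area = Σ/2 = 315.5 (positive ⇒ counter-clockwise traversal).

315.5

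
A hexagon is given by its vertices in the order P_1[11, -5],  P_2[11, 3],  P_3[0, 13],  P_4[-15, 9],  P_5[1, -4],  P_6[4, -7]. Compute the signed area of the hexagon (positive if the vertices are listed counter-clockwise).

271.5

Σ = (88) + (143) + (195) + (51) + (9) + (57) = 543
Signed area = Σ/2 = 271.5 (positive ⇒ counter-clockwise traversal).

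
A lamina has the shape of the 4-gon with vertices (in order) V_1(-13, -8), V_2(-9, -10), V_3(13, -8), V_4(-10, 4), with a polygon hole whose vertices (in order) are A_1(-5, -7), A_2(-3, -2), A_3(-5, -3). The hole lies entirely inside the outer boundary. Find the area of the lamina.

Outer boundary:
Σ = (58) + (202) + (-28) + (132) = 364
Area = |Σ|/2 = 182.
Hole:
Apply Gauss's area formula: 2A = Σ (x_i·y_{i+1} − x_{i+1}·y_i), indices taken mod 3.
Cross-terms: -11, -1, 20  ⇒  Σ = 8
Area = |Σ|/2 = 4.
Net area = 182 − 4 = 178.

178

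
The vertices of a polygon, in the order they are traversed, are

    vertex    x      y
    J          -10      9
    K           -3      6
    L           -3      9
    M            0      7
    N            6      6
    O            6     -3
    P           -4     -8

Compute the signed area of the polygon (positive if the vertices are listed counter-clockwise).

-167.5

Cross-terms: -33, -9, -21, -42, -54, -60, -116  ⇒  Σ = -335
Signed area = Σ/2 = -167.5 (negative ⇒ clockwise traversal).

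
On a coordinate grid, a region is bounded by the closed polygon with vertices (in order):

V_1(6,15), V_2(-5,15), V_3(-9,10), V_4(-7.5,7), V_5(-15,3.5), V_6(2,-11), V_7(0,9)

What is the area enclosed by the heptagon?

231.375

Apply the shoelace (surveyor's) formula: 2A = Σ (x_i·y_{i+1} − x_{i+1}·y_i), indices taken mod 7.
V_1→V_2: (6)(15) − (-5)(15) = 165
V_2→V_3: (-5)(10) − (-9)(15) = 85
V_3→V_4: (-9)(7) − (-7.5)(10) = 12
V_4→V_5: (-7.5)(3.5) − (-15)(7) = 78.75
V_5→V_6: (-15)(-11) − (2)(3.5) = 158
V_6→V_7: (2)(9) − (0)(-11) = 18
V_7→V_1: (0)(15) − (6)(9) = -54
Σ = 462.75
Area = |Σ|/2 = 231.375.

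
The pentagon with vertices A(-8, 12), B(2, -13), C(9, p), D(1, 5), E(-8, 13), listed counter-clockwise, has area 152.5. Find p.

Write out the shoelace sum; only the two edges meeting at C involve p:
2·Area = [(2·p − 9·(-13)) + (9·5 − 1·p)] + 141
       = 1·p + 303 = 305
⇒ p = 2.

2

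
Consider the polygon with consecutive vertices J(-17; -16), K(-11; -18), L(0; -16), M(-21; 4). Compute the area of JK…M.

Apply Gauss's area formula: 2A = Σ (x_i·y_{i+1} − x_{i+1}·y_i), indices taken mod 4.
J→K: (-17)(-18) − (-11)(-16) = 130
K→L: (-11)(-16) − (0)(-18) = 176
L→M: (0)(4) − (-21)(-16) = -336
M→J: (-21)(-16) − (-17)(4) = 404
Σ = 374
Area = |Σ|/2 = 187.

187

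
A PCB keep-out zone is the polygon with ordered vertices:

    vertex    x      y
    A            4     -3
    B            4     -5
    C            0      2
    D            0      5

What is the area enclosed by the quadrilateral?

Apply the surveyor's formula: 2A = Σ (x_i·y_{i+1} − x_{i+1}·y_i), indices taken mod 4.
Σ = (-8) + (8) + (0) + (-20) = -20
Area = |Σ|/2 = 10.

10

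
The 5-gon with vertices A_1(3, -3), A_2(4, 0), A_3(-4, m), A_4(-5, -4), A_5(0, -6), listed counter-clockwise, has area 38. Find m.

0

The doubled signed area Σ (x_i y_{i+1} − x_{i+1} y_i) is linear in m.
With m=0 it equals 76; the coefficient of m is 9 (from the two edges through A_3).
So 9·m + 76 = 2·38 = 76 ⇒ m = 0.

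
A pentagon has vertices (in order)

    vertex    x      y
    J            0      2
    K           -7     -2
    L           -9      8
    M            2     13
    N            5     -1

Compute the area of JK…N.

125

Cross-terms: 14, -74, -133, -67, 10  ⇒  Σ = -250
Area = |Σ|/2 = 125.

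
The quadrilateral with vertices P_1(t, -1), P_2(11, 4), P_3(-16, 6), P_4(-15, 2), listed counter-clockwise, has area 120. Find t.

13

The doubled signed area Σ (x_i y_{i+1} − x_{i+1} y_i) is linear in t.
With t=0 it equals 214; the coefficient of t is 2 (from the two edges through P_1).
So 2·t + 214 = 2·120 = 240 ⇒ t = 13.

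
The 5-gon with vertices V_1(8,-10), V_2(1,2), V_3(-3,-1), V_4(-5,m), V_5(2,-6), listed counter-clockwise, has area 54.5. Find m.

The doubled signed area Σ (x_i y_{i+1} − x_{i+1} y_i) is linear in m.
With m=0 it equals 84; the coefficient of m is -5 (from the two edges through V_4).
So -5·m + 84 = 2·54.5 = 109 ⇒ m = -5.

-5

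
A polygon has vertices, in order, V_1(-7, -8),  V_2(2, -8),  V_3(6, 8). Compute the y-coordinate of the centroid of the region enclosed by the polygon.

-8/3

Apply the surveyor's formula. First the cross-terms c_i = x_i·y_{i+1} − x_{i+1}·y_i:
  72, 64, 8  ⇒  2A = 144, A = 72.
Then Σ (y_i + y_{i+1})·c_i = -1152, so ȳ = -1152 / (6·72) = -8/3.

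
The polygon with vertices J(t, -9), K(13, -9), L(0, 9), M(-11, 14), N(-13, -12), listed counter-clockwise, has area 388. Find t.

Write out the shoelace sum; only the two edges meeting at J involve t:
2·Area = [((-13)·(-9) − t·(-12)) + (t·(-9) − 13·(-9))] + 530
       = 3·t + 764 = 776
⇒ t = 4.

4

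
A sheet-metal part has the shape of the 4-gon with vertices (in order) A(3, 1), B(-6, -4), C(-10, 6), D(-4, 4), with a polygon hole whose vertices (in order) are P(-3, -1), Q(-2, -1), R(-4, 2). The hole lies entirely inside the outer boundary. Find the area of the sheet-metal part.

Outer boundary:
Cross-terms: -6, -76, -16, -16  ⇒  Σ = -114
Area = |Σ|/2 = 57.
Hole:
Cross-terms: 1, -8, 10  ⇒  Σ = 3
Area = |Σ|/2 = 1.5.
Net area = 57 − 1.5 = 55.5.

55.5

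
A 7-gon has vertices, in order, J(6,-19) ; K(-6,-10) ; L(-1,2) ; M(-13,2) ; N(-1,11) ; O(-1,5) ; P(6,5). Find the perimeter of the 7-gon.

|JK| = √((-12)² + (9)²) = √225 = 15
|KL| = √((5)² + (12)²) = √169 = 13
|LM| = √((-12)² + (0)²) = √144 = 12
|MN| = √((12)² + (9)²) = √225 = 15
|NO| = √((0)² + (-6)²) = √36 = 6
|OP| = √((7)² + (0)²) = √49 = 7
|PJ| = √((0)² + (-24)²) = √576 = 24
Perimeter = 15 + 13 + 12 + 15 + 6 + 7 + 24 = 92.

92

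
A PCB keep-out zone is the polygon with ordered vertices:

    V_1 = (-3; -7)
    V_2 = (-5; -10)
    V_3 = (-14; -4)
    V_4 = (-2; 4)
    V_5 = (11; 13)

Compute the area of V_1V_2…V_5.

148.5

Cross-terms: -5, -120, -64, -70, -38  ⇒  Σ = -297
Area = |Σ|/2 = 148.5.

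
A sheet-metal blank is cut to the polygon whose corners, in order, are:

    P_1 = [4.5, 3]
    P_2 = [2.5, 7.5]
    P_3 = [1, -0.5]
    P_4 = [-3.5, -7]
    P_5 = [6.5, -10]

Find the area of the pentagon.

Σ = (26.25) + (-8.75) + (-8.75) + (80.5) + (64.5) = 153.75
Area = |Σ|/2 = 76.875.

76.875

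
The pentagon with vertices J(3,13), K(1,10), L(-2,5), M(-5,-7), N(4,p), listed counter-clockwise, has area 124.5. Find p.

-11

Write out the shoelace sum; only the two edges meeting at N involve p:
2·Area = [((-5)·p − 4·(-7)) + (4·13 − 3·p)] + 81
       = -8·p + 161 = 249
⇒ p = -11.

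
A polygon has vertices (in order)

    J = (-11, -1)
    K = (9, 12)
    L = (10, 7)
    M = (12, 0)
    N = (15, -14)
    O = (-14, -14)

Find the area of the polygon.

489

Apply the shoelace (surveyor's) formula: 2A = Σ (x_i·y_{i+1} − x_{i+1}·y_i), indices taken mod 6.
J→K: (-11)(12) − (9)(-1) = -123
K→L: (9)(7) − (10)(12) = -57
L→M: (10)(0) − (12)(7) = -84
M→N: (12)(-14) − (15)(0) = -168
N→O: (15)(-14) − (-14)(-14) = -406
O→J: (-14)(-1) − (-11)(-14) = -140
Σ = -978
Area = |Σ|/2 = 489.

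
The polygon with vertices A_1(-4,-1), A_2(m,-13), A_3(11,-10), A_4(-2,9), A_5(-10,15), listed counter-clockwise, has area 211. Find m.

The doubled signed area Σ (x_i y_{i+1} − x_{i+1} y_i) is linear in m.
With m=0 it equals 404; the coefficient of m is -9 (from the two edges through A_2).
So -9·m + 404 = 2·211 = 422 ⇒ m = -2.

-2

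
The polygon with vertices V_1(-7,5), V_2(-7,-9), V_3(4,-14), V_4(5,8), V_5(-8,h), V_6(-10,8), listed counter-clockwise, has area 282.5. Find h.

15

Write out the shoelace sum; only the two edges meeting at V_5 involve h:
2·Area = [(5·h − (-8)·8) + ((-8)·8 − (-10)·h)] + 340
       = 15·h + 340 = 565
⇒ h = 15.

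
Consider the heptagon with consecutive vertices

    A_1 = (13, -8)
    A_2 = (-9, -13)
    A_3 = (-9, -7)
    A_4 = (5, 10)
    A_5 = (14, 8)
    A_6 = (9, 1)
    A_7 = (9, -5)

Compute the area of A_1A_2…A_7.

A_1→A_2: (13)(-13) − (-9)(-8) = -241
A_2→A_3: (-9)(-7) − (-9)(-13) = -54
A_3→A_4: (-9)(10) − (5)(-7) = -55
A_4→A_5: (5)(8) − (14)(10) = -100
A_5→A_6: (14)(1) − (9)(8) = -58
A_6→A_7: (9)(-5) − (9)(1) = -54
A_7→A_1: (9)(-8) − (13)(-5) = -7
Σ = -569
Area = |Σ|/2 = 284.5.

284.5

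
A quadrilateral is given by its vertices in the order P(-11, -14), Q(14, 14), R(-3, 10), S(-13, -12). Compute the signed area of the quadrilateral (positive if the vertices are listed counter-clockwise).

Apply the shoelace (surveyor's) formula: 2A = Σ (x_i·y_{i+1} − x_{i+1}·y_i), indices taken mod 4.
Σ = (42) + (182) + (166) + (50) = 440
Signed area = Σ/2 = 220 (positive ⇒ counter-clockwise traversal).

220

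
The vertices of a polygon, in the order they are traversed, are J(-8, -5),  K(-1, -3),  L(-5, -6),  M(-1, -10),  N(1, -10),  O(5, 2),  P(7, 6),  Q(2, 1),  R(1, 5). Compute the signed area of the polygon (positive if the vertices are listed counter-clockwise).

90.5

Apply the surveyor's formula: 2A = Σ (x_i·y_{i+1} − x_{i+1}·y_i), indices taken mod 9.
J→K: (-8)(-3) − (-1)(-5) = 19
K→L: (-1)(-6) − (-5)(-3) = -9
L→M: (-5)(-10) − (-1)(-6) = 44
M→N: (-1)(-10) − (1)(-10) = 20
N→O: (1)(2) − (5)(-10) = 52
O→P: (5)(6) − (7)(2) = 16
P→Q: (7)(1) − (2)(6) = -5
Q→R: (2)(5) − (1)(1) = 9
R→J: (1)(-5) − (-8)(5) = 35
Σ = 181
Signed area = Σ/2 = 90.5 (positive ⇒ counter-clockwise traversal).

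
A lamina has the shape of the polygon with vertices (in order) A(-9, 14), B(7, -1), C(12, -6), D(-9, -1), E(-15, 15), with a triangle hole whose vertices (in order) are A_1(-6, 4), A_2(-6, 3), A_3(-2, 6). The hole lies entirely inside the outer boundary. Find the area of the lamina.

203

Outer boundary:
Apply the shoelace (surveyor's) formula: 2A = Σ (x_i·y_{i+1} − x_{i+1}·y_i), indices taken mod 5.
A→B: (-9)(-1) − (7)(14) = -89
B→C: (7)(-6) − (12)(-1) = -30
C→D: (12)(-1) − (-9)(-6) = -66
D→E: (-9)(15) − (-15)(-1) = -150
E→A: (-15)(14) − (-9)(15) = -75
Σ = -410
Area = |Σ|/2 = 205.
Hole:
Apply the shoelace (surveyor's) formula: 2A = Σ (x_i·y_{i+1} − x_{i+1}·y_i), indices taken mod 3.
Cross-terms: 6, -30, 28  ⇒  Σ = 4
Area = |Σ|/2 = 2.
Net area = 205 − 2 = 203.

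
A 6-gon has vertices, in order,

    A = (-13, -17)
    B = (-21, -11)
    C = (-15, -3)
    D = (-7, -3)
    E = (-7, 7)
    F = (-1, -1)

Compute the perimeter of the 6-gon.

|AB| = √((-8)² + (6)²) = √100 = 10
|BC| = √((6)² + (8)²) = √100 = 10
|CD| = √((8)² + (0)²) = √64 = 8
|DE| = √((0)² + (10)²) = √100 = 10
|EF| = √((6)² + (-8)²) = √100 = 10
|FA| = √((-12)² + (-16)²) = √400 = 20
Perimeter = 10 + 10 + 8 + 10 + 10 + 20 = 68.

68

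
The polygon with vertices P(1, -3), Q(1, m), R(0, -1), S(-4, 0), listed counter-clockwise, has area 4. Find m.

-2

Write out the shoelace sum; only the two edges meeting at Q involve m:
2·Area = [(1·m − 1·(-3)) + (1·(-1) − 0·m)] + 8
       = 1·m + 10 = 8
⇒ m = -2.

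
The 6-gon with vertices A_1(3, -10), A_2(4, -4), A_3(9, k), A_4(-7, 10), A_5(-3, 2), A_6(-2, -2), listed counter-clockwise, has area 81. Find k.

Write out the shoelace sum; only the two edges meeting at A_3 involve k:
2·Area = [(4·k − 9·(-4)) + (9·10 − (-7)·k)] + 80
       = 11·k + 206 = 162
⇒ k = -4.

-4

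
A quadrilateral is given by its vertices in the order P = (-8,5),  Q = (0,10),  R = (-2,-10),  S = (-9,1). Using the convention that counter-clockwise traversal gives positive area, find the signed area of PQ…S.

-94.5

Apply the shoelace formula: 2A = Σ (x_i·y_{i+1} − x_{i+1}·y_i), indices taken mod 4.
Σ = (-80) + (20) + (-92) + (-37) = -189
Signed area = Σ/2 = -94.5 (negative ⇒ clockwise traversal).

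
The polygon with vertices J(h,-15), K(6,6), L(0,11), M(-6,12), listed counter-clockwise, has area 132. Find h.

The doubled signed area Σ (x_i y_{i+1} − x_{i+1} y_i) is linear in h.
With h=0 it equals 312; the coefficient of h is -6 (from the two edges through J).
So -6·h + 312 = 2·132 = 264 ⇒ h = 8.

8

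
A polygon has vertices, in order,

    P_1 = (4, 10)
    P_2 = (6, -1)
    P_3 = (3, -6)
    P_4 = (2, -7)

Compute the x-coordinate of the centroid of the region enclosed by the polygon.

Apply the shoelace formula. First the cross-terms c_i = x_i·y_{i+1} − x_{i+1}·y_i:
  -64, -33, -9, 48  ⇒  2A = -58, A = -29.
Then Σ (x_i + x_{i+1})·c_i = -694, so x̄ = -694 / (6·(-29)) = 347/87.

347/87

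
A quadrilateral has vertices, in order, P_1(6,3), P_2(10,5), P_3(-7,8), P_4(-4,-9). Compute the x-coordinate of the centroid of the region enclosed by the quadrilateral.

-22/27

Apply the surveyor's formula. First the cross-terms c_i = x_i·y_{i+1} − x_{i+1}·y_i:
  0, 115, 95, 42  ⇒  2A = 252, A = 126.
Then Σ (x_i + x_{i+1})·c_i = -616, so x̄ = -616 / (6·126) = -22/27.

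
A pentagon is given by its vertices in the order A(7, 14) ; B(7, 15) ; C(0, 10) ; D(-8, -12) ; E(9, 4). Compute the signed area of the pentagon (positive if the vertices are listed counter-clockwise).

165.5

Σ = (7) + (70) + (80) + (76) + (98) = 331
Signed area = Σ/2 = 165.5 (positive ⇒ counter-clockwise traversal).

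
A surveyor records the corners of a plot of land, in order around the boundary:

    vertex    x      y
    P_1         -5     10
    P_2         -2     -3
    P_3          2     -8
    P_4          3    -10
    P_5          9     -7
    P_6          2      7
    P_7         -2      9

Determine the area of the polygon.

132

Apply the shoelace (surveyor's) formula: 2A = Σ (x_i·y_{i+1} − x_{i+1}·y_i), indices taken mod 7.
Σ = (35) + (22) + (4) + (69) + (77) + (32) + (25) = 264
Area = |Σ|/2 = 132.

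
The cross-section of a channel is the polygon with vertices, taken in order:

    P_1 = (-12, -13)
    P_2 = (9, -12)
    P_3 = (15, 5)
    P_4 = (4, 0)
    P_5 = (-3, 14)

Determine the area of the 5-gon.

364.5

P_1→P_2: (-12)(-12) − (9)(-13) = 261
P_2→P_3: (9)(5) − (15)(-12) = 225
P_3→P_4: (15)(0) − (4)(5) = -20
P_4→P_5: (4)(14) − (-3)(0) = 56
P_5→P_1: (-3)(-13) − (-12)(14) = 207
Σ = 729
Area = |Σ|/2 = 364.5.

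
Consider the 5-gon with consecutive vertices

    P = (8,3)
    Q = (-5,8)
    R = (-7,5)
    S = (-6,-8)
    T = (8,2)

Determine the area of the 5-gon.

128

Cross-terms: 79, 31, 86, 52, 8  ⇒  Σ = 256
Area = |Σ|/2 = 128.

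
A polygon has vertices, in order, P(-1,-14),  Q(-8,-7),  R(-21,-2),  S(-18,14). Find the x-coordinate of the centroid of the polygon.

Apply Gauss's area formula. First the cross-terms c_i = x_i·y_{i+1} − x_{i+1}·y_i:
  -105, -131, -330, 266  ⇒  2A = -300, A = -150.
Then Σ (x_i + x_{i+1})·c_i = 12560, so x̄ = 12560 / (6·(-150)) = -628/45.

-628/45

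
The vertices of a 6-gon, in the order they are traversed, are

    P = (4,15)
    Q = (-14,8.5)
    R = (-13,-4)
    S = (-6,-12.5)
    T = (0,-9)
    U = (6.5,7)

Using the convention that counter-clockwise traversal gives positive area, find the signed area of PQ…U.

Σ = (244) + (166.5) + (138.5) + (54) + (58.5) + (69.5) = 731
Signed area = Σ/2 = 365.5 (positive ⇒ counter-clockwise traversal).

365.5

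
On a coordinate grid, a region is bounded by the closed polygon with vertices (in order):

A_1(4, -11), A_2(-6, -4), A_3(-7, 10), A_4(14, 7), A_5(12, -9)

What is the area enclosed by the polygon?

332.5

Apply Gauss's area formula: 2A = Σ (x_i·y_{i+1} − x_{i+1}·y_i), indices taken mod 5.
A_1→A_2: (4)(-4) − (-6)(-11) = -82
A_2→A_3: (-6)(10) − (-7)(-4) = -88
A_3→A_4: (-7)(7) − (14)(10) = -189
A_4→A_5: (14)(-9) − (12)(7) = -210
A_5→A_1: (12)(-11) − (4)(-9) = -96
Σ = -665
Area = |Σ|/2 = 332.5.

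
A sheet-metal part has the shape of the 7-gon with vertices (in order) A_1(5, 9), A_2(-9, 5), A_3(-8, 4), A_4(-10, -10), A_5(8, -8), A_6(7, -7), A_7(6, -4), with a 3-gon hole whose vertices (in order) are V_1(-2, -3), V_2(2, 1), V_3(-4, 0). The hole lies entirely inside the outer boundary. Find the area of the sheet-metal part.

229

Outer boundary:
Apply the shoelace formula: 2A = Σ (x_i·y_{i+1} − x_{i+1}·y_i), indices taken mod 7.
Cross-terms: 106, 4, 120, 160, 0, 14, 74  ⇒  Σ = 478
Area = |Σ|/2 = 239.
Hole:
Σ = (4) + (4) + (12) = 20
Area = |Σ|/2 = 10.
Net area = 239 − 10 = 229.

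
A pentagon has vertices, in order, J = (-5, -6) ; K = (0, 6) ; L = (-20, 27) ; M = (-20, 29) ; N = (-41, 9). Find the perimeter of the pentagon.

112

|JK| = √((5)² + (12)²) = √169 = 13
|KL| = √((-20)² + (21)²) = √841 = 29
|LM| = √((0)² + (2)²) = √4 = 2
|MN| = √((-21)² + (-20)²) = √841 = 29
|NJ| = √((36)² + (-15)²) = √1521 = 39
Perimeter = 13 + 29 + 2 + 29 + 39 = 112.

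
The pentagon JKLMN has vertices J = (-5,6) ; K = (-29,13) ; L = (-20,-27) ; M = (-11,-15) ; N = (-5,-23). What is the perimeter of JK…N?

|JK| = √((-24)² + (7)²) = √625 = 25
|KL| = √((9)² + (-40)²) = √1681 = 41
|LM| = √((9)² + (12)²) = √225 = 15
|MN| = √((6)² + (-8)²) = √100 = 10
|NJ| = √((0)² + (29)²) = √841 = 29
Perimeter = 25 + 41 + 15 + 10 + 29 = 120.

120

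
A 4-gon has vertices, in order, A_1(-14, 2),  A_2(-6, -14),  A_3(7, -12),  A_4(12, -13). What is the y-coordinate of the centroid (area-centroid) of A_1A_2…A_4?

-929/117

Apply the surveyor's formula. First the cross-terms c_i = x_i·y_{i+1} − x_{i+1}·y_i:
  208, 170, 53, -158  ⇒  2A = 273, A = 136.5.
Then Σ (y_i + y_{i+1})·c_i = -6503, so ȳ = -6503 / (6·136.5) = -929/117.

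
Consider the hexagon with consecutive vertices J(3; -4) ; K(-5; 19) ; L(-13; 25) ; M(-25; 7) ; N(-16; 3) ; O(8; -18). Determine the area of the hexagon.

508

Cross-terms: 37, 122, 534, 37, 264, 22  ⇒  Σ = 1016
Area = |Σ|/2 = 508.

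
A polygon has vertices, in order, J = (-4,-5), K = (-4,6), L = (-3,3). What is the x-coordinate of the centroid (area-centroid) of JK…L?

Apply Gauss's area formula. First the cross-terms c_i = x_i·y_{i+1} − x_{i+1}·y_i:
  -44, 6, 27  ⇒  2A = -11, A = -5.5.
Then Σ (x_i + x_{i+1})·c_i = 121, so x̄ = 121 / (6·(-5.5)) = -11/3.

-11/3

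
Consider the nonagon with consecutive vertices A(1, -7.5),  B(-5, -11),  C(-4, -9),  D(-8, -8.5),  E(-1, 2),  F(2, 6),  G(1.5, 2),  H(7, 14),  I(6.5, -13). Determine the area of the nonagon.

167.875

Apply the shoelace formula: 2A = Σ (x_i·y_{i+1} − x_{i+1}·y_i), indices taken mod 9.
Cross-terms: -48.5, 1, -38, -24.5, -10, -5, 7, -182, -35.75  ⇒  Σ = -335.75
Area = |Σ|/2 = 167.875.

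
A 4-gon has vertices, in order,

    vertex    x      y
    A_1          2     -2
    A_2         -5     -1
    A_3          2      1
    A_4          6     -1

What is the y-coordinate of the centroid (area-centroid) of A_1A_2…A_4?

-2/3

Apply Gauss's area formula. First the cross-terms c_i = x_i·y_{i+1} − x_{i+1}·y_i:
  -12, -3, -8, -10  ⇒  2A = -33, A = -16.5.
Then Σ (y_i + y_{i+1})·c_i = 66, so ȳ = 66 / (6·(-16.5)) = -2/3.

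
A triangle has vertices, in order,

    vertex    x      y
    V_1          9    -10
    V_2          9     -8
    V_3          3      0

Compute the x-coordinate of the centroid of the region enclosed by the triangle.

Apply the shoelace (surveyor's) formula. First the cross-terms c_i = x_i·y_{i+1} − x_{i+1}·y_i:
  18, 24, -30  ⇒  2A = 12, A = 6.
Then Σ (x_i + x_{i+1})·c_i = 252, so x̄ = 252 / (6·6) = 7.

7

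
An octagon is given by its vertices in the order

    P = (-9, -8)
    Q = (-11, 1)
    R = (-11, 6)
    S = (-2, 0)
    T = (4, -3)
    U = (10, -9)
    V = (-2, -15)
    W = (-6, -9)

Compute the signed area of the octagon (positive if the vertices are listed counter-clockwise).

Σ = (-97) + (-55) + (12) + (6) + (-6) + (-168) + (-72) + (-33) = -413
Signed area = Σ/2 = -206.5 (negative ⇒ clockwise traversal).

-206.5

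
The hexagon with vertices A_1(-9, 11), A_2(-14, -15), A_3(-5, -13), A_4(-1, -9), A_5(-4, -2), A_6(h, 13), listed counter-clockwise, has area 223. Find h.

-1

The doubled signed area Σ (x_i y_{i+1} − x_{i+1} y_i) is linear in h.
With h=0 it equals 459; the coefficient of h is 13 (from the two edges through A_6).
So 13·h + 459 = 2·223 = 446 ⇒ h = -1.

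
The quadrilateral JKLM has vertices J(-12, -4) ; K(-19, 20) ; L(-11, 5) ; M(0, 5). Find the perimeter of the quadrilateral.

68

|JK| = √((-7)² + (24)²) = √625 = 25
|KL| = √((8)² + (-15)²) = √289 = 17
|LM| = √((11)² + (0)²) = √121 = 11
|MJ| = √((-12)² + (-9)²) = √225 = 15
Perimeter = 25 + 17 + 11 + 15 = 68.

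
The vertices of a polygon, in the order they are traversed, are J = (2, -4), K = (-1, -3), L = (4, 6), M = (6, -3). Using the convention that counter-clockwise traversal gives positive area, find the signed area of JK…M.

Apply the surveyor's formula: 2A = Σ (x_i·y_{i+1} − x_{i+1}·y_i), indices taken mod 4.
Σ = (-10) + (6) + (-48) + (-18) = -70
Signed area = Σ/2 = -35 (negative ⇒ clockwise traversal).

-35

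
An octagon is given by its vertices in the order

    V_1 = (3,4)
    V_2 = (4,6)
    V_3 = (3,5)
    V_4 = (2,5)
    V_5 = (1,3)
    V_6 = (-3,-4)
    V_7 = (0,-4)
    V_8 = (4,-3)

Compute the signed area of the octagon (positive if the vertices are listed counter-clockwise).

34

Apply the shoelace (surveyor's) formula: 2A = Σ (x_i·y_{i+1} − x_{i+1}·y_i), indices taken mod 8.
Σ = (2) + (2) + (5) + (1) + (5) + (12) + (16) + (25) = 68
Signed area = Σ/2 = 34 (positive ⇒ counter-clockwise traversal).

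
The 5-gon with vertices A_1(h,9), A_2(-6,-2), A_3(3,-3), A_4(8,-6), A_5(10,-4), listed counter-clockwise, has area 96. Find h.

Write out the shoelace sum; only the two edges meeting at A_1 involve h:
2·Area = [(10·9 − h·(-4)) + (h·(-2) − (-6)·9)] + 58
       = 2·h + 202 = 192
⇒ h = -5.

-5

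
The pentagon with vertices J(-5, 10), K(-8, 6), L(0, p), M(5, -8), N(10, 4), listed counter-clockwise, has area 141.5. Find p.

Write out the shoelace sum; only the two edges meeting at L involve p:
2·Area = [((-8)·p − 0·6) + (0·(-8) − 5·p)] + 270
       = -13·p + 270 = 283
⇒ p = -1.

-1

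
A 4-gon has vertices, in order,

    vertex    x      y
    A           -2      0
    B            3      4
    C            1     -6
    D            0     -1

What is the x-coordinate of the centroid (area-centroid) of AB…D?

31/33

Apply the shoelace formula. First the cross-terms c_i = x_i·y_{i+1} − x_{i+1}·y_i:
  -8, -22, -1, -2  ⇒  2A = -33, A = -16.5.
Then Σ (x_i + x_{i+1})·c_i = -93, so x̄ = -93 / (6·(-16.5)) = 31/33.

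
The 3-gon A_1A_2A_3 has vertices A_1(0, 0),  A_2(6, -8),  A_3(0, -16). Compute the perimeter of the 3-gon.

36

|A_1A_2| = √((6)² + (-8)²) = √100 = 10
|A_2A_3| = √((-6)² + (-8)²) = √100 = 10
|A_3A_1| = √((0)² + (16)²) = √256 = 16
Perimeter = 10 + 10 + 16 = 36.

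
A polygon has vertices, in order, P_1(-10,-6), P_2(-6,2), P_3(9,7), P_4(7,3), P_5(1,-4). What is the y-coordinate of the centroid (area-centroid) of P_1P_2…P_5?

Apply Gauss's area formula. First the cross-terms c_i = x_i·y_{i+1} − x_{i+1}·y_i:
  -56, -60, -22, -31, -46  ⇒  2A = -215, A = -107.5.
Then Σ (y_i + y_{i+1})·c_i = -45, so ȳ = -45 / (6·(-107.5)) = 3/43.

3/43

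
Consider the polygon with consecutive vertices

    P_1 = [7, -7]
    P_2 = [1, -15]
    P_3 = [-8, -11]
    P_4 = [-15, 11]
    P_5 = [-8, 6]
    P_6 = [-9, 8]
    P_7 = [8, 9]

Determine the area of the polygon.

Apply the surveyor's formula: 2A = Σ (x_i·y_{i+1} − x_{i+1}·y_i), indices taken mod 7.
Σ = (-98) + (-131) + (-253) + (-2) + (-10) + (-145) + (-119) = -758
Area = |Σ|/2 = 379.

379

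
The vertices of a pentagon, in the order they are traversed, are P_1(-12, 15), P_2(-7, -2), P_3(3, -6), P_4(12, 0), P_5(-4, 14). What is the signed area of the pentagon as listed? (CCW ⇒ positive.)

Apply the shoelace formula: 2A = Σ (x_i·y_{i+1} − x_{i+1}·y_i), indices taken mod 5.
Σ = (129) + (48) + (72) + (168) + (108) = 525
Signed area = Σ/2 = 262.5 (positive ⇒ counter-clockwise traversal).

262.5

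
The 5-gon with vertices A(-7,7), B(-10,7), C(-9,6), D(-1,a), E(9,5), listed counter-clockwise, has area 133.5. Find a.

-8

The doubled signed area Σ (x_i y_{i+1} − x_{i+1} y_i) is linear in a.
With a=0 it equals 123; the coefficient of a is -18 (from the two edges through D).
So -18·a + 123 = 2·133.5 = 267 ⇒ a = -8.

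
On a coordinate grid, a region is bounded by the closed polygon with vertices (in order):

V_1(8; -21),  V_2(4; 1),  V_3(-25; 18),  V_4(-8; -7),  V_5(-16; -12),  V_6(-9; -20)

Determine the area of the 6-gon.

526.5

Apply the shoelace (surveyor's) formula: 2A = Σ (x_i·y_{i+1} − x_{i+1}·y_i), indices taken mod 6.
V_1→V_2: (8)(1) − (4)(-21) = 92
V_2→V_3: (4)(18) − (-25)(1) = 97
V_3→V_4: (-25)(-7) − (-8)(18) = 319
V_4→V_5: (-8)(-12) − (-16)(-7) = -16
V_5→V_6: (-16)(-20) − (-9)(-12) = 212
V_6→V_1: (-9)(-21) − (8)(-20) = 349
Σ = 1053
Area = |Σ|/2 = 526.5.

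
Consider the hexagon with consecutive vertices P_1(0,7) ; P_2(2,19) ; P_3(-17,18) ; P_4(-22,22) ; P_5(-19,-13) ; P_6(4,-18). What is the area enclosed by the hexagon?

Apply the shoelace formula: 2A = Σ (x_i·y_{i+1} − x_{i+1}·y_i), indices taken mod 6.
P_1→P_2: (0)(19) − (2)(7) = -14
P_2→P_3: (2)(18) − (-17)(19) = 359
P_3→P_4: (-17)(22) − (-22)(18) = 22
P_4→P_5: (-22)(-13) − (-19)(22) = 704
P_5→P_6: (-19)(-18) − (4)(-13) = 394
P_6→P_1: (4)(7) − (0)(-18) = 28
Σ = 1493
Area = |Σ|/2 = 746.5.

746.5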